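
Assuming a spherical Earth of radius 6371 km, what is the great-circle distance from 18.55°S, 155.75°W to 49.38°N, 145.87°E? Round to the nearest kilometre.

9484 km

Δλ = 145.87 − -155.75 = 301.62°; wrapped into (−180°, 180°]: -58.38°.
Δφ = 49.38 − -18.55 = 67.93°.
a = sin²(Δφ/2) + cos φ₁ · cos φ₂ · sin²(Δλ/2) = 0.458940.
c = 2·atan2(√a, √(1−a)) = 1.48858 rad → d = 6371·c ≈ 9483.77 km.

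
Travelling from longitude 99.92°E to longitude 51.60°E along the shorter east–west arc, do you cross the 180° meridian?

No

Signed shortest Δλ = ((51.60 − 99.92 + 180) mod 360) − 180 = -48.32°.
Going west by 48.32° from +99.92° reaches +51.60° without touching 180°.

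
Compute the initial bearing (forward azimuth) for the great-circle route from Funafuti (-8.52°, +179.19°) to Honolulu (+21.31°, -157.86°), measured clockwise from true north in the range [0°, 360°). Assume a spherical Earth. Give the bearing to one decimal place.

Δλ = -157.86 − 179.19 = -337.05°; wrapped into (−180°, 180°]: 22.95°.
θ = atan2( sin Δλ · cos φ₂ , cos φ₁ · sin φ₂ − sin φ₁ · cos φ₂ · cos Δλ )
  = atan2(0.36327, 0.48650) = 36.748° → normalised to [0°, 360°): 36.748°.

36.7°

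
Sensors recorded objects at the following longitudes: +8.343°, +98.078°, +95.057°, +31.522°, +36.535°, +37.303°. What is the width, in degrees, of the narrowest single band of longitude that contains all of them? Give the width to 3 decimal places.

89.735°

Sort the longitudes: +8.343°, +31.522°, +36.535°, +37.303°, +95.057°, +98.078°.
Eastward gaps between consecutive values (wrapping around): 23.179°, 5.013°, 0.768°, 57.754°, 3.021°, 270.265°.
Largest gap = 270.265° ⇒ minimal covering band is its complement: 360° − 270.265° = 89.735°.
Band runs from +8.343° eastward to +98.078°.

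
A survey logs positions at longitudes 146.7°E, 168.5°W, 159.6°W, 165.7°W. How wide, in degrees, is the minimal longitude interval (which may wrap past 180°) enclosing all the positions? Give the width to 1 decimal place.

Sort the longitudes: -168.5°, -165.7°, -159.6°, +146.7°.
Eastward gaps between consecutive values (wrapping around): 2.8°, 6.1°, 306.3°, 44.8°.
Largest gap = 306.3° ⇒ minimal covering band is its complement: 360° − 306.3° = 53.7°.
Band runs from +146.7° eastward to -159.6°, crossing the antimeridian.

53.7°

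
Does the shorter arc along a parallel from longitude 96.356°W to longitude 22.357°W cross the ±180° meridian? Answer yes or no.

Signed shortest Δλ = ((-22.357 − -96.356 + 180) mod 360) − 180 = 73.999°.
Going east by 73.999° from -96.356° reaches -22.357° without touching 180°.

No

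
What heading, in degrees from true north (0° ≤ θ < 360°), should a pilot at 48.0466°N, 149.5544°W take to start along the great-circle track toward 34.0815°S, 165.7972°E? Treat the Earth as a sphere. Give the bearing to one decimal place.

Δλ = 165.7972 − -149.5544 = 315.3516°; wrapped into (−180°, 180°]: -44.6484°.
θ = atan2( sin Δλ · cos φ₂ , cos φ₁ · sin φ₂ − sin φ₁ · cos φ₂ · cos Δλ )
  = atan2(-0.58205, -0.81283) = -144.394° → normalised to [0°, 360°): 215.606°.

215.6°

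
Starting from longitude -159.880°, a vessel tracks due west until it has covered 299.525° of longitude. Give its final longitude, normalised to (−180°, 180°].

Start at -159.880°; shift −299.525° → -459.405°.
-459.405° lies outside (−180°, 180°]; add 360° → -99.405°.

-99.405°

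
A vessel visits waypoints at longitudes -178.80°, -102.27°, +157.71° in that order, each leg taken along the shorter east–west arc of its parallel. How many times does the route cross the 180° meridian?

Leg 1: -178.80° → -102.27°, shortest Δλ = 76.53° (east) — does not cross 180°.
Leg 2: -102.27° → +157.71°, shortest Δλ = -100.02° (west) — crosses 180°.
Total crossings: 1.

1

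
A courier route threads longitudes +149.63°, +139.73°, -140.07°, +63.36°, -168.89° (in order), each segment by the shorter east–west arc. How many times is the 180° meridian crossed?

3

Leg 1: +149.63° → +139.73°, shortest Δλ = -9.9° (west) — does not cross 180°.
Leg 2: +139.73° → -140.07°, shortest Δλ = 80.2° (east) — crosses 180°.
Leg 3: -140.07° → +63.36°, shortest Δλ = -156.57° (west) — crosses 180°.
Leg 4: +63.36° → -168.89°, shortest Δλ = 127.75° (east) — crosses 180°.
Total crossings: 3.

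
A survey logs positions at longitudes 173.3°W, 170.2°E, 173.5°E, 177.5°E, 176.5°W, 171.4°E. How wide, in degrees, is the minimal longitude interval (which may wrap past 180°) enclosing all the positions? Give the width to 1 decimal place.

16.5°

Sort the longitudes: -176.5°, -173.3°, +170.2°, +171.4°, +173.5°, +177.5°.
Eastward gaps between consecutive values (wrapping around): 3.2°, 343.5°, 1.2°, 2.1°, 4.0°, 6.0°.
Largest gap = 343.5° ⇒ minimal covering band is its complement: 360° − 343.5° = 16.5°.
Band runs from +170.2° eastward to -173.3°, crossing the antimeridian.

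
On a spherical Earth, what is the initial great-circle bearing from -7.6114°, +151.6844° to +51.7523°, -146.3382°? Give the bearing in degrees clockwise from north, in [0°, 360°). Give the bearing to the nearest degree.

34°

Δλ = -146.3382 − 151.6844 = -298.0226°; wrapped into (−180°, 180°]: 61.9774°.
θ = atan2( sin Δλ · cos φ₂ , cos φ₁ · sin φ₂ − sin φ₁ · cos φ₂ · cos Δλ )
  = atan2(0.54648, 0.81695) = 33.780° → normalised to [0°, 360°): 33.780°.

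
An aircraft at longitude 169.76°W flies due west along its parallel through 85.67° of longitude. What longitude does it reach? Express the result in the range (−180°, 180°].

Start at -169.76°; shift −85.67° → -255.43°.
-255.43° lies outside (−180°, 180°]; add 360° → +104.57°.

104.57°E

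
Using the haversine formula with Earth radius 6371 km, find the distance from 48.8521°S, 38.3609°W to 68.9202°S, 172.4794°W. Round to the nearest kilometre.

Δλ = -172.4794 − -38.3609 = -134.1185°.
Δφ = -68.9202 − -48.8521 = -20.0681°.
a = sin²(Δφ/2) + cos φ₁ · cos φ₂ · sin²(Δλ/2) = 0.231065.
c = 2·atan2(√a, √(1−a)) = 1.00289 rad → d = 6371·c ≈ 6389.40 km.

6389 km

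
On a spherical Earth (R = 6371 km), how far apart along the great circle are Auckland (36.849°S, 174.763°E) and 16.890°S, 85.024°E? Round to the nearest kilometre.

8869 km

Δλ = 85.024 − 174.763 = -89.739°.
Δφ = -16.890 − -36.849 = 19.959°.
a = sin²(Δφ/2) + cos φ₁ · cos φ₂ · sin²(Δλ/2) = 0.411138.
c = 2·atan2(√a, √(1−a)) = 1.39212 rad → d = 6371·c ≈ 8869.21 km.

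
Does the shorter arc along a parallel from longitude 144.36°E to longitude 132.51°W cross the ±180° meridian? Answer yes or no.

Yes

Naïve |-132.51 − 144.36| = 276.87° > 180°, so the shorter arc goes the other way round — across 180°.
Signed shortest Δλ = ((-132.51 − 144.36 + 180) mod 360) − 180 = 83.13°.
Going east by 83.13° from +144.36° passes through 180° before reaching -132.51°.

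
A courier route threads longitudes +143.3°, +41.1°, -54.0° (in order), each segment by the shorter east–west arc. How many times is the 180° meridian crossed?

0

Leg 1: +143.3° → +41.1°, shortest Δλ = -102.2° (west) — does not cross 180°.
Leg 2: +41.1° → -54.0°, shortest Δλ = -95.1° (west) — does not cross 180°.
Total crossings: 0.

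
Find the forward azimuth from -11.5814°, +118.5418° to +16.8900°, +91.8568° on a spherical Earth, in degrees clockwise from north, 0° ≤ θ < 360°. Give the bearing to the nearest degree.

Δλ = 91.8568 − 118.5418 = -26.6850°.
θ = atan2( sin Δλ · cos φ₂ , cos φ₁ · sin φ₂ − sin φ₁ · cos φ₂ · cos Δλ )
  = atan2(-0.42971, 0.45626) = -43.284° → normalised to [0°, 360°): 316.716°.

317°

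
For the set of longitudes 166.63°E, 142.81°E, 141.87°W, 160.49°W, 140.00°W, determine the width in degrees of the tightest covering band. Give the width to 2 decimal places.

Sort the longitudes: -160.49°, -141.87°, -140.00°, +142.81°, +166.63°.
Eastward gaps between consecutive values (wrapping around): 18.62°, 1.87°, 282.81°, 23.82°, 32.88°.
Largest gap = 282.81° ⇒ minimal covering band is its complement: 360° − 282.81° = 77.19°.
Band runs from +142.81° eastward to -140.00°, crossing the antimeridian.

77.19°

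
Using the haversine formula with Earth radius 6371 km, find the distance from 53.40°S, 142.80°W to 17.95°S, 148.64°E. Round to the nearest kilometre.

7000 km

Δλ = 148.64 − -142.80 = 291.44°; wrapped into (−180°, 180°]: -68.56°.
Δφ = -17.95 − -53.40 = 35.45°.
a = sin²(Δφ/2) + cos φ₁ · cos φ₂ · sin²(Δλ/2) = 0.272627.
c = 2·atan2(√a, √(1−a)) = 1.09871 rad → d = 6371·c ≈ 6999.88 km.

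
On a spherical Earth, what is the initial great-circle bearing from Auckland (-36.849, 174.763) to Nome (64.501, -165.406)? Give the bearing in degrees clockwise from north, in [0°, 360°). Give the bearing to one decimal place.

8.6°

Δλ = -165.406 − 174.763 = -340.169°; wrapped into (−180°, 180°]: 19.831°.
θ = atan2( sin Δλ · cos φ₂ , cos φ₁ · sin φ₂ − sin φ₁ · cos φ₂ · cos Δλ )
  = atan2(0.14604, 0.96513) = 8.605° → normalised to [0°, 360°): 8.605°.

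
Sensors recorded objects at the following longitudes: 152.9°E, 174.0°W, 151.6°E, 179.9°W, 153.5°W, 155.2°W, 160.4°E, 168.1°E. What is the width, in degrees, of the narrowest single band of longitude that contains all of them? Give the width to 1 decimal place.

Sort the longitudes: -179.9°, -174.0°, -155.2°, -153.5°, +151.6°, +152.9°, +160.4°, +168.1°.
Eastward gaps between consecutive values (wrapping around): 5.9°, 18.8°, 1.7°, 305.1°, 1.3°, 7.5°, 7.7°, 12.0°.
Largest gap = 305.1° ⇒ minimal covering band is its complement: 360° − 305.1° = 54.9°.
Band runs from +151.6° eastward to -153.5°, crossing the antimeridian.

54.9°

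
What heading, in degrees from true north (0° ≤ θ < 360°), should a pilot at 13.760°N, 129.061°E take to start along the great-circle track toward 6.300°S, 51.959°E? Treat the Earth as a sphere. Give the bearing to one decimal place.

Δλ = 51.959 − 129.061 = -77.102°.
θ = atan2( sin Δλ · cos φ₂ , cos φ₁ · sin φ₂ − sin φ₁ · cos φ₂ · cos Δλ )
  = atan2(-0.96888, -0.15936) = -99.340° → normalised to [0°, 360°): 260.660°.

260.7°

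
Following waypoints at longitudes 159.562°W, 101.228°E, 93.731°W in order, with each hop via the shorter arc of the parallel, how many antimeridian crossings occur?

Leg 1: -159.562° → +101.228°, shortest Δλ = -99.21° (west) — crosses 180°.
Leg 2: +101.228° → -93.731°, shortest Δλ = 165.041° (east) — crosses 180°.
Total crossings: 2.

2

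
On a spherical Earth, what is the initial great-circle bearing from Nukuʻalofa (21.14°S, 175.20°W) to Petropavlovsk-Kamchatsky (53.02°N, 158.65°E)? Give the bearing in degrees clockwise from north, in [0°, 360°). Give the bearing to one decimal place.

Δλ = 158.65 − -175.20 = 333.85°; wrapped into (−180°, 180°]: -26.15°.
θ = atan2( sin Δλ · cos φ₂ , cos φ₁ · sin φ₂ − sin φ₁ · cos φ₂ · cos Δλ )
  = atan2(-0.26511, 0.93982) = -15.753° → normalised to [0°, 360°): 344.247°.

344.2°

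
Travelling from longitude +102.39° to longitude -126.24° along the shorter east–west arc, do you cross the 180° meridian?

Naïve |-126.24 − 102.39| = 228.63° > 180°, so the shorter arc goes the other way round — across 180°.
Signed shortest Δλ = ((-126.24 − 102.39 + 180) mod 360) − 180 = 131.37°.
Going east by 131.37° from +102.39° passes through 180° before reaching -126.24°.

Yes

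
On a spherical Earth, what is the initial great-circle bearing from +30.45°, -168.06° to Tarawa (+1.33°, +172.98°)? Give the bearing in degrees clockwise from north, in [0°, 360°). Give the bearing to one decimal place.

215.3°

Δλ = 172.98 − -168.06 = 341.04°; wrapped into (−180°, 180°]: -18.96°.
θ = atan2( sin Δλ · cos φ₂ , cos φ₁ · sin φ₂ − sin φ₁ · cos φ₂ · cos Δλ )
  = atan2(-0.32482, -0.45915) = -144.723° → normalised to [0°, 360°): 215.277°.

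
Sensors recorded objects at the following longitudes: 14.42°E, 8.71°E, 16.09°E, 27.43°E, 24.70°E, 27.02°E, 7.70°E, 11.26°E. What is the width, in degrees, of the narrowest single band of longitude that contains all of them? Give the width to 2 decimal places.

19.73°

Sort the longitudes: +7.70°, +8.71°, +11.26°, +14.42°, +16.09°, +24.70°, +27.02°, +27.43°.
Eastward gaps between consecutive values (wrapping around): 1.01°, 2.55°, 3.16°, 1.67°, 8.61°, 2.32°, 0.41°, 340.27°.
Largest gap = 340.27° ⇒ minimal covering band is its complement: 360° − 340.27° = 19.73°.
Band runs from +7.70° eastward to +27.43°.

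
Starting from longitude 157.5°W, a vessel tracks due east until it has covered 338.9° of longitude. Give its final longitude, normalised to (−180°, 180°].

Start at -157.5°; shift +338.9° → +181.4°.
+181.4° lies outside (−180°, 180°]; subtract 360° → -178.6°.

178.6°W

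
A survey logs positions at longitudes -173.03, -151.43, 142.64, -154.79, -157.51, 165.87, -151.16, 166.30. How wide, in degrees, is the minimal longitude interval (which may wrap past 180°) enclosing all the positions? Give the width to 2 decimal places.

Sort the longitudes: -173.03°, -157.51°, -154.79°, -151.43°, -151.16°, +142.64°, +165.87°, +166.30°.
Eastward gaps between consecutive values (wrapping around): 15.52°, 2.72°, 3.36°, 0.27°, 293.80°, 23.23°, 0.43°, 20.67°.
Largest gap = 293.80° ⇒ minimal covering band is its complement: 360° − 293.80° = 66.20°.
Band runs from +142.64° eastward to -151.16°, crossing the antimeridian.

66.20°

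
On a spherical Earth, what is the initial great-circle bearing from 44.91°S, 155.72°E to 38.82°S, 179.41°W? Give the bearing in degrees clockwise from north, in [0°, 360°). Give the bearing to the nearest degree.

Δλ = -179.41 − 155.72 = -335.13°; wrapped into (−180°, 180°]: 24.87°.
θ = atan2( sin Δλ · cos φ₂ , cos φ₁ · sin φ₂ − sin φ₁ · cos φ₂ · cos Δλ )
  = atan2(0.32767, 0.05508) = 80.458° → normalised to [0°, 360°): 80.458°.

80°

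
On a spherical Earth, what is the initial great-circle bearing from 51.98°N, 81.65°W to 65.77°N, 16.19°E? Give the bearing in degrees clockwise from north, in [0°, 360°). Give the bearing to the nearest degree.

Δλ = 16.19 − -81.65 = 97.84°.
θ = atan2( sin Δλ · cos φ₂ , cos φ₁ · sin φ₂ − sin φ₁ · cos φ₂ · cos Δλ )
  = atan2(0.40656, 0.60578) = 33.867° → normalised to [0°, 360°): 33.867°.

34°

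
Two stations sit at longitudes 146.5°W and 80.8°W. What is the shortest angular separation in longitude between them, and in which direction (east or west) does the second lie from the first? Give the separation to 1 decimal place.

65.7° east

Raw difference: -80.8 − -146.5 = 65.7°.
Normalise into (−180°, 180°]: 65.7° stays 65.7°.
Positive ⇒ the second point lies to the east; separation 65.7°.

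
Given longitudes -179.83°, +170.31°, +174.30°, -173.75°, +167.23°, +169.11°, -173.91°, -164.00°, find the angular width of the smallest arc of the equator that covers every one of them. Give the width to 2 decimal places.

Sort the longitudes: -179.83°, -173.91°, -173.75°, -164.00°, +167.23°, +169.11°, +170.31°, +174.30°.
Eastward gaps between consecutive values (wrapping around): 5.92°, 0.16°, 9.75°, 331.23°, 1.88°, 1.20°, 3.99°, 5.87°.
Largest gap = 331.23° ⇒ minimal covering band is its complement: 360° − 331.23° = 28.77°.
Band runs from +167.23° eastward to -164.00°, crossing the antimeridian.

28.77°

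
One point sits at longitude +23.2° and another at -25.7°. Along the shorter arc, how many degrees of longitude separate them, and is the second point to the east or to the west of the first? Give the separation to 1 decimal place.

Raw difference: -25.7 − 23.2 = -48.9°.
Normalise into (−180°, 180°]: -48.9° stays -48.9°.
Negative ⇒ the second point lies to the west; separation 48.9°.

48.9° west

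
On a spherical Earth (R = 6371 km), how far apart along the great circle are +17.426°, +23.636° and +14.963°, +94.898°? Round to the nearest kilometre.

Δλ = 94.898 − 23.636 = 71.262°.
Δφ = 14.963 − 17.426 = -2.463°.
a = sin²(Δφ/2) + cos φ₁ · cos φ₂ · sin²(Δλ/2) = 0.313286.
c = 2·atan2(√a, √(1−a)) = 1.18809 rad → d = 6371·c ≈ 7569.35 km.

7569 km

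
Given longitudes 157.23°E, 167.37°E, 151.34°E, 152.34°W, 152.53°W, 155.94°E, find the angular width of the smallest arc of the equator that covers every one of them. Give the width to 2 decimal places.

56.32°

Sort the longitudes: -152.53°, -152.34°, +151.34°, +155.94°, +157.23°, +167.37°.
Eastward gaps between consecutive values (wrapping around): 0.19°, 303.68°, 4.60°, 1.29°, 10.14°, 40.10°.
Largest gap = 303.68° ⇒ minimal covering band is its complement: 360° − 303.68° = 56.32°.
Band runs from +151.34° eastward to -152.34°, crossing the antimeridian.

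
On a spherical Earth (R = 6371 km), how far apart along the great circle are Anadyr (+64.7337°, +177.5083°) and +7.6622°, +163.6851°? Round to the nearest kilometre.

6439 km

Δλ = 163.6851 − 177.5083 = -13.8232°.
Δφ = 7.6622 − 64.7337 = -57.0715°.
a = sin²(Δφ/2) + cos φ₁ · cos φ₂ · sin²(Δλ/2) = 0.234330.
c = 2·atan2(√a, √(1−a)) = 1.01061 rad → d = 6371·c ≈ 6438.62 km.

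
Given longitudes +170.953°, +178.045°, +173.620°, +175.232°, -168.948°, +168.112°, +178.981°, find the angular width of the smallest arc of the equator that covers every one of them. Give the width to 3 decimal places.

Sort the longitudes: -168.948°, +168.112°, +170.953°, +173.620°, +175.232°, +178.045°, +178.981°.
Eastward gaps between consecutive values (wrapping around): 337.060°, 2.841°, 2.667°, 1.612°, 2.813°, 0.936°, 12.071°.
Largest gap = 337.060° ⇒ minimal covering band is its complement: 360° − 337.060° = 22.940°.
Band runs from +168.112° eastward to -168.948°, crossing the antimeridian.

22.940°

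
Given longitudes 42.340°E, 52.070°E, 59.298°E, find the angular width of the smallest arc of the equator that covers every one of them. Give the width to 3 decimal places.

16.958°

Sort the longitudes: +42.340°, +52.070°, +59.298°.
Eastward gaps between consecutive values (wrapping around): 9.730°, 7.228°, 343.042°.
Largest gap = 343.042° ⇒ minimal covering band is its complement: 360° − 343.042° = 16.958°.
Band runs from +42.340° eastward to +59.298°.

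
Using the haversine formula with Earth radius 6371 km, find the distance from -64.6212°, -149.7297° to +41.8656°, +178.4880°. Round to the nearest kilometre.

Δλ = 178.4880 − -149.7297 = 328.2177°; wrapped into (−180°, 180°]: -31.7823°.
Δφ = 41.8656 − -64.6212 = 106.4868°.
a = sin²(Δφ/2) + cos φ₁ · cos φ₂ · sin²(Δλ/2) = 0.665827.
c = 2·atan2(√a, √(1−a)) = 1.90885 rad → d = 6371·c ≈ 12161.30 km.

12161 km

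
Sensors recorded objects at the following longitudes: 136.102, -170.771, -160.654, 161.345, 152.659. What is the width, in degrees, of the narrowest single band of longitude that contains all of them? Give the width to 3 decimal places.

63.244°

Sort the longitudes: -170.771°, -160.654°, +136.102°, +152.659°, +161.345°.
Eastward gaps between consecutive values (wrapping around): 10.117°, 296.756°, 16.557°, 8.686°, 27.884°.
Largest gap = 296.756° ⇒ minimal covering band is its complement: 360° − 296.756° = 63.244°.
Band runs from +136.102° eastward to -160.654°, crossing the antimeridian.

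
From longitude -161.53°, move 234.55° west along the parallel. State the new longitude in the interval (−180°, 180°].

Start at -161.53°; shift −234.55° → -396.08°.
-396.08° lies outside (−180°, 180°]; add 360° → -36.08°.

-36.08°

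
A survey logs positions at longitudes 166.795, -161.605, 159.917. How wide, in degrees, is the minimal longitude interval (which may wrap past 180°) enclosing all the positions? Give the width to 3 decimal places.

Sort the longitudes: -161.605°, +159.917°, +166.795°.
Eastward gaps between consecutive values (wrapping around): 321.522°, 6.878°, 31.600°.
Largest gap = 321.522° ⇒ minimal covering band is its complement: 360° − 321.522° = 38.478°.
Band runs from +159.917° eastward to -161.605°, crossing the antimeridian.

38.478°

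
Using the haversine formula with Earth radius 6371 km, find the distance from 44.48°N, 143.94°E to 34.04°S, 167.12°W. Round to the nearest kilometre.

Δλ = -167.12 − 143.94 = -311.06°; wrapped into (−180°, 180°]: 48.94°.
Δφ = -34.04 − 44.48 = -78.52°.
a = sin²(Δφ/2) + cos φ₁ · cos φ₂ · sin²(Δλ/2) = 0.501929.
c = 2·atan2(√a, √(1−a)) = 1.57465 rad → d = 6371·c ≈ 10032.12 km.

10032 km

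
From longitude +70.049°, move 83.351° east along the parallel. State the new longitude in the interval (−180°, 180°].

+153.400°

Start at +70.049°; shift +83.351° → +153.400°.
+153.400° already lies in (−180°, 180°].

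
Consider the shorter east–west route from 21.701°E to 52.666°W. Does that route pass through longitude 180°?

Signed shortest Δλ = ((-52.666 − 21.701 + 180) mod 360) − 180 = -74.367°.
Going west by 74.367° from +21.701° reaches -52.666° without touching 180°.

No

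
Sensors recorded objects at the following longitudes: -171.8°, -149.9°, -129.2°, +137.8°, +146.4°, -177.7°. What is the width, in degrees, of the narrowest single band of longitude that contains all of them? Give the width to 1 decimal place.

Sort the longitudes: -177.7°, -171.8°, -149.9°, -129.2°, +137.8°, +146.4°.
Eastward gaps between consecutive values (wrapping around): 5.9°, 21.9°, 20.7°, 267.0°, 8.6°, 35.9°.
Largest gap = 267.0° ⇒ minimal covering band is its complement: 360° − 267.0° = 93.0°.
Band runs from +137.8° eastward to -129.2°, crossing the antimeridian.

93.0°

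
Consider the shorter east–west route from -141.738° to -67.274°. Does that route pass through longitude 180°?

No

Signed shortest Δλ = ((-67.274 − -141.738 + 180) mod 360) − 180 = 74.464°.
Going east by 74.464° from -141.738° reaches -67.274° without touching 180°.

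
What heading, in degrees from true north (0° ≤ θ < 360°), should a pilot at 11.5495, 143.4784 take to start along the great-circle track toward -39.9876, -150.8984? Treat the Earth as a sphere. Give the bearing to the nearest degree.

Δλ = -150.8984 − 143.4784 = -294.3768°; wrapped into (−180°, 180°]: 65.6232°.
θ = atan2( sin Δλ · cos φ₂ , cos φ₁ · sin φ₂ − sin φ₁ · cos φ₂ · cos Δλ )
  = atan2(0.69788, -0.69292) = 134.796° → normalised to [0°, 360°): 134.796°.

135°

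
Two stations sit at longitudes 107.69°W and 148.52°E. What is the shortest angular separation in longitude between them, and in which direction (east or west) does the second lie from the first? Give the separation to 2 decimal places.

103.79° west

Raw difference: 148.52 − -107.69 = 256.21°.
Normalise into (−180°, 180°]: 256.21° − 360° = -103.79°.
Negative ⇒ the second point lies to the west; separation 103.79°.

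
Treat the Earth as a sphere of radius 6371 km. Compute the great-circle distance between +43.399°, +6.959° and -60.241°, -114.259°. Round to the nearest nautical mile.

Δλ = -114.259 − 6.959 = -121.218°.
Δφ = -60.241 − 43.399 = -103.640°.
a = sin²(Δφ/2) + cos φ₁ · cos φ₂ · sin²(Δλ/2) = 0.891692.
c = 2·atan2(√a, √(1−a)) = 2.47089 rad → d = 6371·c ≈ 15742.03 km ≈ 8500.01 nmi.

8500 nmi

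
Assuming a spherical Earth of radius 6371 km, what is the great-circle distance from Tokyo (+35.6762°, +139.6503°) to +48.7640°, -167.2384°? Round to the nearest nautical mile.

Δλ = -167.2384 − 139.6503 = -306.8887°; wrapped into (−180°, 180°]: 53.1113°.
Δφ = 48.7640 − 35.6762 = 13.0878°.
a = sin²(Δφ/2) + cos φ₁ · cos φ₂ · sin²(Δλ/2) = 0.120008.
c = 2·atan2(√a, √(1−a)) = 0.70751 rad → d = 6371·c ≈ 4507.54 km ≈ 2433.88 nmi.

2434 nmi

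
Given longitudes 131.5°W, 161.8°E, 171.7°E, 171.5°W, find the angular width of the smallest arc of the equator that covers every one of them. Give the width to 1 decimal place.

66.7°

Sort the longitudes: -171.5°, -131.5°, +161.8°, +171.7°.
Eastward gaps between consecutive values (wrapping around): 40.0°, 293.3°, 9.9°, 16.8°.
Largest gap = 293.3° ⇒ minimal covering band is its complement: 360° − 293.3° = 66.7°.
Band runs from +161.8° eastward to -131.5°, crossing the antimeridian.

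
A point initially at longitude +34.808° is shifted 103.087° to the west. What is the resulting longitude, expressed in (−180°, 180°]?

Start at +34.808°; shift −103.087° → -68.279°.
-68.279° already lies in (−180°, 180°].

-68.279°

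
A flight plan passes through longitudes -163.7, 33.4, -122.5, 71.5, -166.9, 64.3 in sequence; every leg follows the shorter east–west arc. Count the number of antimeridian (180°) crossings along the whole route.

Leg 1: -163.7° → +33.4°, shortest Δλ = -162.9° (west) — crosses 180°.
Leg 2: +33.4° → -122.5°, shortest Δλ = -155.9° (west) — does not cross 180°.
Leg 3: -122.5° → +71.5°, shortest Δλ = -166.0° (west) — crosses 180°.
Leg 4: +71.5° → -166.9°, shortest Δλ = 121.6° (east) — crosses 180°.
Leg 5: -166.9° → +64.3°, shortest Δλ = -128.8° (west) — crosses 180°.
Total crossings: 4.

4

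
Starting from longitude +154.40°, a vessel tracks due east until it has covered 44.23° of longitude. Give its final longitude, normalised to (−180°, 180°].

-161.37°

Start at +154.40°; shift +44.23° → +198.63°.
+198.63° lies outside (−180°, 180°]; subtract 360° → -161.37°.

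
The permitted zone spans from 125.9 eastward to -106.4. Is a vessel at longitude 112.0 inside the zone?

Band width going east from +125.9° to -106.4°: ((-106.4 − 125.9) mod 360) = 127.7°.
Offset of +112.0° east of the west edge: ((112.0 − 125.9) mod 360) = 346.1°.
346.1° > 127.7° ⇒ outside.

No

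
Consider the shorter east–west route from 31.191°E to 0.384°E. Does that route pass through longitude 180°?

No

Signed shortest Δλ = ((0.384 − 31.191 + 180) mod 360) − 180 = -30.807°.
Going west by 30.807° from +31.191° reaches +0.384° without touching 180°.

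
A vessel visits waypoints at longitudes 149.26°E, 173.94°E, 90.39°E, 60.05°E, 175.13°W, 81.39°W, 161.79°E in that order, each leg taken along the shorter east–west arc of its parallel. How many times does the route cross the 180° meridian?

Leg 1: +149.26° → +173.94°, shortest Δλ = 24.68° (east) — does not cross 180°.
Leg 2: +173.94° → +90.39°, shortest Δλ = -83.55° (west) — does not cross 180°.
Leg 3: +90.39° → +60.05°, shortest Δλ = -30.34° (west) — does not cross 180°.
Leg 4: +60.05° → -175.13°, shortest Δλ = 124.82° (east) — crosses 180°.
Leg 5: -175.13° → -81.39°, shortest Δλ = 93.74° (east) — does not cross 180°.
Leg 6: -81.39° → +161.79°, shortest Δλ = -116.82° (west) — crosses 180°.
Total crossings: 2.

2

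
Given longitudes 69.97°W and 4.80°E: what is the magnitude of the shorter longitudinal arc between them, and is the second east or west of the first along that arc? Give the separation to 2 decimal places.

74.77° east

Raw difference: 4.80 − -69.97 = 74.77°.
Normalise into (−180°, 180°]: 74.77° stays 74.77°.
Positive ⇒ the second point lies to the east; separation 74.77°.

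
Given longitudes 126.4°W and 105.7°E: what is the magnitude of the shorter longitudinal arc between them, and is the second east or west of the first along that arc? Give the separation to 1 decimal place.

Raw difference: 105.7 − -126.4 = 232.1°.
Normalise into (−180°, 180°]: 232.1° − 360° = -127.9°.
Negative ⇒ the second point lies to the west; separation 127.9°.

127.9° west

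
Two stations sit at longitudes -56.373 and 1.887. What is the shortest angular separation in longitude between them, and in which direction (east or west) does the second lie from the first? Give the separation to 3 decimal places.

Raw difference: 1.887 − -56.373 = 58.26°.
Normalise into (−180°, 180°]: 58.26° stays 58.26°.
Positive ⇒ the second point lies to the east; separation 58.260°.

58.260° east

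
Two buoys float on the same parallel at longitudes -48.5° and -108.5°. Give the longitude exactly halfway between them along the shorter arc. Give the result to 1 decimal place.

-78.5°

Signed shortest Δλ from -48.5° to -108.5° is -60.0°.
Midpoint longitude = -48.5° + (-60.0°)/2 = -48.5° − 30.0° = -78.5°.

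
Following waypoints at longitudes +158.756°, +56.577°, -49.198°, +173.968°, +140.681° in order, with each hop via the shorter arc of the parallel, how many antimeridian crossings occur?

Leg 1: +158.756° → +56.577°, shortest Δλ = -102.179° (west) — does not cross 180°.
Leg 2: +56.577° → -49.198°, shortest Δλ = -105.775° (west) — does not cross 180°.
Leg 3: -49.198° → +173.968°, shortest Δλ = -136.834° (west) — crosses 180°.
Leg 4: +173.968° → +140.681°, shortest Δλ = -33.287° (west) — does not cross 180°.
Total crossings: 1.

1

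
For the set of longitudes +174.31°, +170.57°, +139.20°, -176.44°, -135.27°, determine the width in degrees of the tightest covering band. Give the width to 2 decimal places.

85.53°

Sort the longitudes: -176.44°, -135.27°, +139.20°, +170.57°, +174.31°.
Eastward gaps between consecutive values (wrapping around): 41.17°, 274.47°, 31.37°, 3.74°, 9.25°.
Largest gap = 274.47° ⇒ minimal covering band is its complement: 360° − 274.47° = 85.53°.
Band runs from +139.20° eastward to -135.27°, crossing the antimeridian.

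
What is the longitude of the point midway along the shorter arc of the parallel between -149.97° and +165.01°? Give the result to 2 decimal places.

-172.48°

Signed shortest Δλ from -149.97° to +165.01° is -45.02°.
Midpoint longitude = -149.97° + (-45.02°)/2 = -149.97° − 22.51° = -172.48°.
(The naïve average (-149.97 + +165.01)/2 = 7.52° is on the wrong side of the globe.)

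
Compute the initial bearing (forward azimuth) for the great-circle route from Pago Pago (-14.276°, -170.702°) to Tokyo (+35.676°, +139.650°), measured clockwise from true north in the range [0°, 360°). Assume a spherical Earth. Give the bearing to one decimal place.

Δλ = 139.650 − -170.702 = 310.352°; wrapped into (−180°, 180°]: -49.648°.
θ = atan2( sin Δλ · cos φ₂ , cos φ₁ · sin φ₂ − sin φ₁ · cos φ₂ · cos Δλ )
  = atan2(-0.61906, 0.69489) = -41.697° → normalised to [0°, 360°): 318.303°.

318.3°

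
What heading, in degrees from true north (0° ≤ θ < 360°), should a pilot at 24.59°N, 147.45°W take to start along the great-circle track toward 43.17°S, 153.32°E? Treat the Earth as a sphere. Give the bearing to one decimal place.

Δλ = 153.32 − -147.45 = 300.77°; wrapped into (−180°, 180°]: -59.23°.
θ = atan2( sin Δλ · cos φ₂ , cos φ₁ · sin φ₂ − sin φ₁ · cos φ₂ · cos Δλ )
  = atan2(-0.62666, -0.77738) = -141.127° → normalised to [0°, 360°): 218.873°.

218.9°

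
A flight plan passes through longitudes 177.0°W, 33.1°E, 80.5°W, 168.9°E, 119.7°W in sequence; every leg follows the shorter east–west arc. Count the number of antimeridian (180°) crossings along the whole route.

3

Leg 1: -177.0° → +33.1°, shortest Δλ = -149.9° (west) — crosses 180°.
Leg 2: +33.1° → -80.5°, shortest Δλ = -113.6° (west) — does not cross 180°.
Leg 3: -80.5° → +168.9°, shortest Δλ = -110.6° (west) — crosses 180°.
Leg 4: +168.9° → -119.7°, shortest Δλ = 71.4° (east) — crosses 180°.
Total crossings: 3.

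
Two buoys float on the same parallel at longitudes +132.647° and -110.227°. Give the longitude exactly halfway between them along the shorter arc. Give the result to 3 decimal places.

-168.790°

Signed shortest Δλ from +132.647° to -110.227° is +117.126°.
Midpoint longitude = +132.647° + (+117.126°)/2 = +132.647° + 58.563° = +191.210°.
Normalise into (−180°, 180°]: -168.790°.
(The naïve average (+132.647 + -110.227)/2 = 11.21° is on the wrong side of the globe.)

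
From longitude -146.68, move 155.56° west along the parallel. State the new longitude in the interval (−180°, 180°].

+57.76°

Start at -146.68°; shift −155.56° → -302.24°.
-302.24° lies outside (−180°, 180°]; add 360° → +57.76°.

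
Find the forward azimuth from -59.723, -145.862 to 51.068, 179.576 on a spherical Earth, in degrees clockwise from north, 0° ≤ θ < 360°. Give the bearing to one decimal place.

337.0°

Δλ = 179.576 − -145.862 = 325.438°; wrapped into (−180°, 180°]: -34.562°.
θ = atan2( sin Δλ · cos φ₂ , cos φ₁ · sin φ₂ − sin φ₁ · cos φ₂ · cos Δλ )
  = atan2(-0.35649, 0.83910) = -23.018° → normalised to [0°, 360°): 336.982°.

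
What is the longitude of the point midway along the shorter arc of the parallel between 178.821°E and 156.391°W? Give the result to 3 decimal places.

168.785°W

Signed shortest Δλ from +178.821° to -156.391° is +24.788°.
Midpoint longitude = +178.821° + (+24.788°)/2 = +178.821° + 12.394° = +191.215°.
Normalise into (−180°, 180°]: -168.785°.
(The naïve average (+178.821 + -156.391)/2 = 11.215° is on the wrong side of the globe.)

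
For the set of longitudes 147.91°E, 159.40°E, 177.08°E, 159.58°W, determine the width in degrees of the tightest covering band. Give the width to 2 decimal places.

Sort the longitudes: -159.58°, +147.91°, +159.40°, +177.08°.
Eastward gaps between consecutive values (wrapping around): 307.49°, 11.49°, 17.68°, 23.34°.
Largest gap = 307.49° ⇒ minimal covering band is its complement: 360° − 307.49° = 52.51°.
Band runs from +147.91° eastward to -159.58°, crossing the antimeridian.

52.51°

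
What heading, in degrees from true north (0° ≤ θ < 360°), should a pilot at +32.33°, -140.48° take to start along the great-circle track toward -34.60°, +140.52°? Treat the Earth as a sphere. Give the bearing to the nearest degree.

235°

Δλ = 140.52 − -140.48 = 281.00°; wrapped into (−180°, 180°]: -79.00°.
θ = atan2( sin Δλ · cos φ₂ , cos φ₁ · sin φ₂ − sin φ₁ · cos φ₂ · cos Δλ )
  = atan2(-0.80801, -0.56381) = -124.906° → normalised to [0°, 360°): 235.094°.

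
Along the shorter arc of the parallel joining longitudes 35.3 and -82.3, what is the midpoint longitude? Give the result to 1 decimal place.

-23.5°

Signed shortest Δλ from +35.3° to -82.3° is -117.6°.
Midpoint longitude = +35.3° + (-117.6°)/2 = +35.3° − 58.8° = -23.5°.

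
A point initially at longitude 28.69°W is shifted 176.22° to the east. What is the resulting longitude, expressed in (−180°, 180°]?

147.53°E

Start at -28.69°; shift +176.22° → +147.53°.
+147.53° already lies in (−180°, 180°].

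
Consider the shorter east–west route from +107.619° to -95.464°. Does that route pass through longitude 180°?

Naïve |-95.464 − 107.619| = 203.083° > 180°, so the shorter arc goes the other way round — across 180°.
Signed shortest Δλ = ((-95.464 − 107.619 + 180) mod 360) − 180 = 156.917°.
Going east by 156.917° from +107.619° passes through 180° before reaching -95.464°.

Yes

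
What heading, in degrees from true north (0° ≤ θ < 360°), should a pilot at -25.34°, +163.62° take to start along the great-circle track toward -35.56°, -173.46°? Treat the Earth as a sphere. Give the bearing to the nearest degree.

123°

Δλ = -173.46 − 163.62 = -337.08°; wrapped into (−180°, 180°]: 22.92°.
θ = atan2( sin Δλ · cos φ₂ , cos φ₁ · sin φ₂ − sin φ₁ · cos φ₂ · cos Δλ )
  = atan2(0.31682, -0.20492) = 122.895° → normalised to [0°, 360°): 122.895°.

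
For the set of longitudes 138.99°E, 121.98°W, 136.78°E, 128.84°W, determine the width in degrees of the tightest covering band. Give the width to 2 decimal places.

101.24°

Sort the longitudes: -128.84°, -121.98°, +136.78°, +138.99°.
Eastward gaps between consecutive values (wrapping around): 6.86°, 258.76°, 2.21°, 92.17°.
Largest gap = 258.76° ⇒ minimal covering band is its complement: 360° − 258.76° = 101.24°.
Band runs from +136.78° eastward to -121.98°, crossing the antimeridian.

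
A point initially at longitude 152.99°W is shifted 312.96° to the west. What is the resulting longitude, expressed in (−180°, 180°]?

105.95°W

Start at -152.99°; shift −312.96° → -465.95°.
-465.95° lies outside (−180°, 180°]; add 360° → -105.95°.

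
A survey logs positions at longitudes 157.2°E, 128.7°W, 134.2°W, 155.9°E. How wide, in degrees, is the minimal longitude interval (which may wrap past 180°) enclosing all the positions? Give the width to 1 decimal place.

75.4°

Sort the longitudes: -134.2°, -128.7°, +155.9°, +157.2°.
Eastward gaps between consecutive values (wrapping around): 5.5°, 284.6°, 1.3°, 68.6°.
Largest gap = 284.6° ⇒ minimal covering band is its complement: 360° − 284.6° = 75.4°.
Band runs from +155.9° eastward to -128.7°, crossing the antimeridian.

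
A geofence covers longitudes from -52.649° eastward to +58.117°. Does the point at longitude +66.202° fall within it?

Band width going east from -52.649° to +58.117°: ((58.117 − -52.649) mod 360) = 110.766°.
Offset of +66.202° east of the west edge: ((66.202 − -52.649) mod 360) = 118.851°.
118.851° > 110.766° ⇒ outside.

No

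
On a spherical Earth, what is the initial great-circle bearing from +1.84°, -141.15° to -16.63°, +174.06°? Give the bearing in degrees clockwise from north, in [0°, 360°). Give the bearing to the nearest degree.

245°

Δλ = 174.06 − -141.15 = 315.21°; wrapped into (−180°, 180°]: -44.79°.
θ = atan2( sin Δλ · cos φ₂ , cos φ₁ · sin φ₂ − sin φ₁ · cos φ₂ · cos Δλ )
  = atan2(-0.67504, -0.30788) = -114.517° → normalised to [0°, 360°): 245.483°.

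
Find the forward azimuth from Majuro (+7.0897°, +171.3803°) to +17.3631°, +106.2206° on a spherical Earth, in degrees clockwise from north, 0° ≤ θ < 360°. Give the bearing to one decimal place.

285.9°

Δλ = 106.2206 − 171.3803 = -65.1597°.
θ = atan2( sin Δλ · cos φ₂ , cos φ₁ · sin φ₂ − sin φ₁ · cos φ₂ · cos Δλ )
  = atan2(-0.86613, 0.24666) = -74.104° → normalised to [0°, 360°): 285.896°.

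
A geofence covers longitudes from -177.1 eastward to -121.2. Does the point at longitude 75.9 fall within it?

No

Band width going east from -177.1° to -121.2°: ((-121.2 − -177.1) mod 360) = 55.9°.
Offset of +75.9° east of the west edge: ((75.9 − -177.1) mod 360) = 253.0°.
253.0° > 55.9° ⇒ outside.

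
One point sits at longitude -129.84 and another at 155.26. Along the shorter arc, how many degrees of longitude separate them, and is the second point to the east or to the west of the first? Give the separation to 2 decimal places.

74.90° west

Raw difference: 155.26 − -129.84 = 285.1°.
Normalise into (−180°, 180°]: 285.1° − 360° = -74.9°.
Negative ⇒ the second point lies to the west; separation 74.90°.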